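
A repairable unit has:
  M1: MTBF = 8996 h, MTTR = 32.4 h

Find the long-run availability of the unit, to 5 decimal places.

A(M1) = MTBF/(MTBF+MTTR) = 8996/(8996+32.4) = 0.99641

0.99641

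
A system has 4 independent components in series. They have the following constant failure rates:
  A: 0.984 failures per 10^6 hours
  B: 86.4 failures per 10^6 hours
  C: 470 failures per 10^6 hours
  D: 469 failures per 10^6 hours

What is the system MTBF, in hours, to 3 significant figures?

Series of exponential components: λ_sys = Σ λ_i
λ_sys = 0.000000984 + 0.0000864 + 0.000470 + 0.000469 = 1.0264e-03 /h
MTBF = 1 / λ_sys = 974 h

974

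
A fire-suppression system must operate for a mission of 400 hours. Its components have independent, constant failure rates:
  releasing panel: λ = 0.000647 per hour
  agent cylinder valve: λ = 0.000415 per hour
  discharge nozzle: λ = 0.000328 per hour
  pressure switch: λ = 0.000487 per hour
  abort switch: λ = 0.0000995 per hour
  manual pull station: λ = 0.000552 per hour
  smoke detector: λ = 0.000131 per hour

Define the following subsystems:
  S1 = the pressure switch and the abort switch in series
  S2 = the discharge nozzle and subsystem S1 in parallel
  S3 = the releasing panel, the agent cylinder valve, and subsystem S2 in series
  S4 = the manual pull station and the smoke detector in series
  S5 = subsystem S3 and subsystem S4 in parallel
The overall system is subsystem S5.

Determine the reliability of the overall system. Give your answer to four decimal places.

0.9132

R(releasing panel) = exp(−0.000647 × 400) = 0.771977
R(agent cylinder valve) = exp(−0.000415 × 400) = 0.847046
R(discharge nozzle) = exp(−0.000328 × 400) = 0.877042
R(pressure switch) = exp(−0.000487 × 400) = 0.822999
R(abort switch) = exp(−0.0000995 × 400) = 0.960982
R(manual pull station) = exp(−0.000552 × 400) = 0.801877
R(smoke detector) = exp(−0.000131 × 400) = 0.948949
Series (pressure switch and abort switch): 0.822999 × 0.960982 = 0.790887
Parallel (discharge nozzle and [0.790887]): 1 − (1 − 0.877042)(1 − 0.790887) = 0.974288
Series (releasing panel, agent cylinder valve, and [0.974288]): 0.771977 × 0.847046 × 0.974288 = 0.637087
Series (manual pull station and smoke detector): 0.801877 × 0.948949 = 0.760940
Parallel ([0.637087] and [0.760940]): 1 − (1 − 0.637087)(1 − 0.760940) = 0.9132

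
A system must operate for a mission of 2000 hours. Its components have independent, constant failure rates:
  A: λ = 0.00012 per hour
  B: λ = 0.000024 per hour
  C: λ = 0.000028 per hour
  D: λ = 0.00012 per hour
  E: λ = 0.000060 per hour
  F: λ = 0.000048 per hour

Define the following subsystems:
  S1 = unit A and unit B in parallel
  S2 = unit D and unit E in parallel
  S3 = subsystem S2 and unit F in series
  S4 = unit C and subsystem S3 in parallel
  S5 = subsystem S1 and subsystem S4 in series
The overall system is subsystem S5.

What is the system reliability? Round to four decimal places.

0.9839

R(A) = exp(−0.00012 × 2000) = 0.786628
R(B) = exp(−0.000024 × 2000) = 0.953134
R(C) = exp(−0.000028 × 2000) = 0.945539
R(D) = exp(−0.00012 × 2000) = 0.786628
R(E) = exp(−0.000060 × 2000) = 0.886920
R(F) = exp(−0.000048 × 2000) = 0.908464
Parallel (A and B): 1 − (1 − 0.786628)(1 − 0.953134) = 0.990000
Parallel (D and E): 1 − (1 − 0.786628)(1 − 0.886920) = 0.975872
Series ([0.975872] and F): 0.975872 × 0.908464 = 0.886545
Parallel (C and [0.886545]): 1 − (1 − 0.945539)(1 − 0.886545) = 0.993821
Series ([0.990000] and [0.993821]): 0.990000 × 0.993821 = 0.9839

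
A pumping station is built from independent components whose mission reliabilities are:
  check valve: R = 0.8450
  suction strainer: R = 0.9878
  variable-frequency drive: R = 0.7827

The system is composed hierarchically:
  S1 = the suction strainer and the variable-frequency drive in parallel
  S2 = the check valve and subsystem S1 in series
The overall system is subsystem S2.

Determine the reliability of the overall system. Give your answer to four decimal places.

0.8428

Parallel (suction strainer and variable-frequency drive): 1 − (1 − 0.987800)(1 − 0.782700) = 0.997349
Series (check valve and [0.997349]): 0.845000 × 0.997349 = 0.8428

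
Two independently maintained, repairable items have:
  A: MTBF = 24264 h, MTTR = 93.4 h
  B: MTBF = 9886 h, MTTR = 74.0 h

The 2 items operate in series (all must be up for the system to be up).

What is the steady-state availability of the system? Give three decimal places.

A(A) = MTBF/(MTBF+MTTR) = 24264/(24264+93.4) = 0.996165
A(B) = MTBF/(MTBF+MTTR) = 9886/(9886+74.0) = 0.992570
Series availability: 0.996165 × 0.992570 = 0.989

0.989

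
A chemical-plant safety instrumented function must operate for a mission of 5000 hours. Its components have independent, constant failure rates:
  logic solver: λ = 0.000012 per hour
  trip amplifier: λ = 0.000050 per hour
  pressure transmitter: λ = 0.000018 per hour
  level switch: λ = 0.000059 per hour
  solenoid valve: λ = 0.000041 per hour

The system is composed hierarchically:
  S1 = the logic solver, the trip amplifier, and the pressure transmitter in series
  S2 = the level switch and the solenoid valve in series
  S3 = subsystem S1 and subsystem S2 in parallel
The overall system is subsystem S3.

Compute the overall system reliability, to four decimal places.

0.8703

R(logic solver) = exp(−0.000012 × 5000) = 0.941765
R(trip amplifier) = exp(−0.000050 × 5000) = 0.778801
R(pressure transmitter) = exp(−0.000018 × 5000) = 0.913931
R(level switch) = exp(−0.000059 × 5000) = 0.744532
R(solenoid valve) = exp(−0.000041 × 5000) = 0.814647
Series (logic solver, trip amplifier, and pressure transmitter): 0.941765 × 0.778801 × 0.913931 = 0.670320
Series (level switch and solenoid valve): 0.744532 × 0.814647 = 0.606531
Parallel ([0.670320] and [0.606531]): 1 − (1 − 0.670320)(1 − 0.606531) = 0.8703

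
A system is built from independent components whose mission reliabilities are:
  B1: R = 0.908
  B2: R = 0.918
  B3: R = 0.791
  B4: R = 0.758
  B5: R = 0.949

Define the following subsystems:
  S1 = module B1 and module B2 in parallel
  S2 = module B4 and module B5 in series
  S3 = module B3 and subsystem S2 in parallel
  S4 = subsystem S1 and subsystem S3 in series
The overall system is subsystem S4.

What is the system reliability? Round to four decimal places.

0.9342

Parallel (B1 and B2): 1 − (1 − 0.908000)(1 − 0.918000) = 0.992456
Series (B4 and B5): 0.758000 × 0.949000 = 0.719342
Parallel (B3 and [0.719342]): 1 − (1 − 0.791000)(1 − 0.719342) = 0.941342
Series ([0.992456] and [0.941342]): 0.992456 × 0.941342 = 0.9342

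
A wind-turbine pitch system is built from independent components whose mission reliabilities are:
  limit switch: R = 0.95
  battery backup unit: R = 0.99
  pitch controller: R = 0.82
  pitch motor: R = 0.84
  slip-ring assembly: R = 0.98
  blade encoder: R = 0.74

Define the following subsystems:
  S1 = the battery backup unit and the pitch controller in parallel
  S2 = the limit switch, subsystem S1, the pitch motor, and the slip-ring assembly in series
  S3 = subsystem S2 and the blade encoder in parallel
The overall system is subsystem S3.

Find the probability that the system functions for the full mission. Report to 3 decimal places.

Parallel (battery backup unit and pitch controller): 1 − (1 − 0.99000)(1 − 0.82000) = 0.99820
Series (limit switch, [0.99820], pitch motor, and slip-ring assembly): 0.95000 × 0.99820 × 0.84000 × 0.98000 = 0.78063
Parallel ([0.78063] and blade encoder): 1 − (1 − 0.78063)(1 − 0.74000) = 0.943

0.943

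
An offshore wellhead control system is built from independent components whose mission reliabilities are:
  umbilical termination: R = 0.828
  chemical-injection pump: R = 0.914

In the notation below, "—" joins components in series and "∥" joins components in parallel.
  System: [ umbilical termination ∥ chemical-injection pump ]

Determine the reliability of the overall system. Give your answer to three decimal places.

0.985

Parallel (umbilical termination and chemical-injection pump): 1 − (1 − 0.82800)(1 − 0.91400) = 0.985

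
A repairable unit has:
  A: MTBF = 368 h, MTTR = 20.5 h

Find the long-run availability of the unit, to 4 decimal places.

0.9472

A(A) = MTBF/(MTBF+MTTR) = 368/(368+20.5) = 0.9472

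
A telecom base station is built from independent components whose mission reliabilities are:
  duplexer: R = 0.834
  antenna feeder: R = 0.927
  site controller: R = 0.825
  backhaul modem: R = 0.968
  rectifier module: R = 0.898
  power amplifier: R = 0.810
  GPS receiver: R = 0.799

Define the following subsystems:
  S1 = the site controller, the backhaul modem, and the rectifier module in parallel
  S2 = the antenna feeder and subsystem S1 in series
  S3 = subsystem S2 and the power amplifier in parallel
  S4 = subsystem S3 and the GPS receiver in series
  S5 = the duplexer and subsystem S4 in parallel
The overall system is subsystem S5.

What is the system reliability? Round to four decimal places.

Parallel (site controller, backhaul modem, and rectifier module): 1 − (1 − 0.825000)(1 − 0.968000)(1 − 0.898000) = 0.999429
Series (antenna feeder and [0.999429]): 0.927000 × 0.999429 = 0.926471
Parallel ([0.926471] and power amplifier): 1 − (1 − 0.926471)(1 − 0.810000) = 0.986029
Series ([0.986029] and GPS receiver): 0.986029 × 0.799000 = 0.787837
Parallel (duplexer and [0.787837]): 1 − (1 − 0.834000)(1 − 0.787837) = 0.9648

0.9648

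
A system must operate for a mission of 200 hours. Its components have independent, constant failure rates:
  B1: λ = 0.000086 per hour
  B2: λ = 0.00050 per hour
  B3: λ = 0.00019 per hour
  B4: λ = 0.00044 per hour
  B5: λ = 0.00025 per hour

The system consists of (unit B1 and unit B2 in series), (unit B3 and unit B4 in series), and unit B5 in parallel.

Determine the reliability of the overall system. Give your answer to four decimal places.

R(B1) = exp(−0.000086 × 200) = 0.982947
R(B2) = exp(−0.00050 × 200) = 0.904837
R(B3) = exp(−0.00019 × 200) = 0.962713
R(B4) = exp(−0.00044 × 200) = 0.915761
R(B5) = exp(−0.00025 × 200) = 0.951229
Series (B1 and B2): 0.982947 × 0.904837 = 0.889407
Series (B3 and B4): 0.962713 × 0.915761 = 0.881615
Parallel ([0.889407], [0.881615], and B5): 1 − (1 − 0.889407)(1 − 0.881615)(1 − 0.951229) = 0.9994

0.9994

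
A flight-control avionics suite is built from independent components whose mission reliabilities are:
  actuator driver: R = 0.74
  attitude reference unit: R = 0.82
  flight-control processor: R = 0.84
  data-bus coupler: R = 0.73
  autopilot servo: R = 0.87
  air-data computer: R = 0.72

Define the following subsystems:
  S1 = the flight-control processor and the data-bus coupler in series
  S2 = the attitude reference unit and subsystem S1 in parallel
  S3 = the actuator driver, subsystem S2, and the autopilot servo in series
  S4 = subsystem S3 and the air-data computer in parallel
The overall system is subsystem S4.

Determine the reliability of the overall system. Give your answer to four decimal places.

Series (flight-control processor and data-bus coupler): 0.840000 × 0.730000 = 0.613200
Parallel (attitude reference unit and [0.613200]): 1 − (1 − 0.820000)(1 − 0.613200) = 0.930376
Series (actuator driver, [0.930376], and autopilot servo): 0.740000 × 0.930376 × 0.870000 = 0.598976
Parallel ([0.598976] and air-data computer): 1 − (1 − 0.598976)(1 − 0.720000) = 0.8877

0.8877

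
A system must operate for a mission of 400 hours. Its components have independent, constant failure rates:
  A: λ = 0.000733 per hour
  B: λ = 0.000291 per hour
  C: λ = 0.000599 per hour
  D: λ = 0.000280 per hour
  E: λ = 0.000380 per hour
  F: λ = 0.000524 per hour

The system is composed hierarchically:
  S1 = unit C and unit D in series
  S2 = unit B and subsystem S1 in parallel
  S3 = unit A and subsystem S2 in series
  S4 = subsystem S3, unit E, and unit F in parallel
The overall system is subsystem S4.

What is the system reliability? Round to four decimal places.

R(A) = exp(−0.000733 × 400) = 0.745873
R(B) = exp(−0.000291 × 400) = 0.890119
R(C) = exp(−0.000599 × 400) = 0.786943
R(D) = exp(−0.000280 × 400) = 0.894044
R(E) = exp(−0.000380 × 400) = 0.858988
R(F) = exp(−0.000524 × 400) = 0.810909
Series (C and D): 0.786943 × 0.894044 = 0.703562
Parallel (B and [0.703562]): 1 − (1 − 0.890119)(1 − 0.703562) = 0.967427
Series (A and [0.967427]): 0.745873 × 0.967427 = 0.721578
Parallel ([0.721578], E, and F): 1 − (1 − 0.721578)(1 − 0.858988)(1 − 0.810909) = 0.9926

0.9926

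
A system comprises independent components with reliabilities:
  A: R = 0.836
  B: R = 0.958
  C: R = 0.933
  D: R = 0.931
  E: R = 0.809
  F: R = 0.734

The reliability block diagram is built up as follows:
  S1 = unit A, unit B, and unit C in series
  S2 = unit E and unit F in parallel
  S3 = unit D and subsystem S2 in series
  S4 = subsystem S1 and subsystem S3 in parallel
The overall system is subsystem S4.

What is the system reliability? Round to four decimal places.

Series (A, B, and C): 0.836000 × 0.958000 × 0.933000 = 0.747229
Parallel (E and F): 1 − (1 − 0.809000)(1 − 0.734000) = 0.949194
Series (D and [0.949194]): 0.931000 × 0.949194 = 0.883700
Parallel ([0.747229] and [0.883700]): 1 − (1 − 0.747229)(1 − 0.883700) = 0.9706

0.9706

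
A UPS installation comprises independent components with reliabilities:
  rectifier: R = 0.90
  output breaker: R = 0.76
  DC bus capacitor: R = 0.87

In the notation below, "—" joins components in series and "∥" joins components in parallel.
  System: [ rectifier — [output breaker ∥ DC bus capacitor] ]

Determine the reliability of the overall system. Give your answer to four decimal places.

0.8719

Parallel (output breaker and DC bus capacitor): 1 − (1 − 0.760000)(1 − 0.870000) = 0.968800
Series (rectifier and [0.968800]): 0.900000 × 0.968800 = 0.8719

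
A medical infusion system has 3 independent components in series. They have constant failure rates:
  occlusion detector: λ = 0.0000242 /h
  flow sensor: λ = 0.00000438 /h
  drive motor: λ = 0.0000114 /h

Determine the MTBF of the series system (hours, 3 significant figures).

25000

Series of exponential components: λ_sys = Σ λ_i
λ_sys = 0.0000242 + 0.00000438 + 0.0000114 = 3.9980e-05 /h
MTBF = 1 / λ_sys = 25000 h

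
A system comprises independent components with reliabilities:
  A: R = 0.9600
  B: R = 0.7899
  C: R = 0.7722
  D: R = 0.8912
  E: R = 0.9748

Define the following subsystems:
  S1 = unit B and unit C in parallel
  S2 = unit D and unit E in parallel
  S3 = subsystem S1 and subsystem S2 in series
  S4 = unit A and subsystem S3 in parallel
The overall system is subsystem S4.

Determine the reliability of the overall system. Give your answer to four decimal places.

Parallel (B and C): 1 − (1 − 0.789900)(1 − 0.772200) = 0.952139
Parallel (D and E): 1 − (1 − 0.891200)(1 − 0.974800) = 0.997258
Series ([0.952139] and [0.997258]): 0.952139 × 0.997258 = 0.949528
Parallel (A and [0.949528]): 1 − (1 − 0.960000)(1 − 0.949528) = 0.9980

0.9980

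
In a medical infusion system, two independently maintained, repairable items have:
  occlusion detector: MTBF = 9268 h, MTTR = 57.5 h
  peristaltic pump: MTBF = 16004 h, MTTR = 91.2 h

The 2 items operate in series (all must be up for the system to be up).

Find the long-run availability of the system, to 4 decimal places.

0.9882

A(occlusion detector) = MTBF/(MTBF+MTTR) = 9268/(9268+57.5) = 0.993834
A(peristaltic pump) = MTBF/(MTBF+MTTR) = 16004/(16004+91.2) = 0.994334
Series availability: 0.993834 × 0.994334 = 0.9882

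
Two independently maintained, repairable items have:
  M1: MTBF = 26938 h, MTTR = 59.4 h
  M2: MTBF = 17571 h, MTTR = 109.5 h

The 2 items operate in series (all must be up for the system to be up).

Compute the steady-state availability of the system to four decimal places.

A(M1) = MTBF/(MTBF+MTTR) = 26938/(26938+59.4) = 0.997800
A(M2) = MTBF/(MTBF+MTTR) = 17571/(17571+109.5) = 0.993807
Series availability: 0.997800 × 0.993807 = 0.9916

0.9916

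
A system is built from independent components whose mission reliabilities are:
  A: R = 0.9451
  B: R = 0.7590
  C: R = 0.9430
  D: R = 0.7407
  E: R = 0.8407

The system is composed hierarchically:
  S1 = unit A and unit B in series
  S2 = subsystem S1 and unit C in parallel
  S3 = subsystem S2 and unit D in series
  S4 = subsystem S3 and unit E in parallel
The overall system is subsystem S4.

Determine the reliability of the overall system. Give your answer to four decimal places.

Series (A and B): 0.945100 × 0.759000 = 0.717331
Parallel ([0.717331] and C): 1 − (1 − 0.717331)(1 − 0.943000) = 0.983888
Series ([0.983888] and D): 0.983888 × 0.740700 = 0.728766
Parallel ([0.728766] and E): 1 − (1 − 0.728766)(1 − 0.840700) = 0.9568

0.9568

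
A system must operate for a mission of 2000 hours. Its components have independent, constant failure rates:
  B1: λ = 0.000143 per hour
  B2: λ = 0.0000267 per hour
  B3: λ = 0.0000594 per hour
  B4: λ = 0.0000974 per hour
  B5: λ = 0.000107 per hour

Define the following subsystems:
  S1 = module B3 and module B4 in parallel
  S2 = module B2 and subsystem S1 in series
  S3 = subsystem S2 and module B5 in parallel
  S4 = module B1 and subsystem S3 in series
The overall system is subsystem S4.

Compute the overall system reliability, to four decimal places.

R(B1) = exp(−0.000143 × 2000) = 0.751263
R(B2) = exp(−0.0000267 × 2000) = 0.948001
R(B3) = exp(−0.0000594 × 2000) = 0.887985
R(B4) = exp(−0.0000974 × 2000) = 0.822999
R(B5) = exp(−0.000107 × 2000) = 0.807348
Parallel (B3 and B4): 1 − (1 − 0.887985)(1 − 0.822999) = 0.980173
Series (B2 and [0.980173]): 0.948001 × 0.980173 = 0.929205
Parallel ([0.929205] and B5): 1 − (1 − 0.929205)(1 − 0.807348) = 0.986361
Series (B1 and [0.986361]): 0.751263 × 0.986361 = 0.7410

0.7410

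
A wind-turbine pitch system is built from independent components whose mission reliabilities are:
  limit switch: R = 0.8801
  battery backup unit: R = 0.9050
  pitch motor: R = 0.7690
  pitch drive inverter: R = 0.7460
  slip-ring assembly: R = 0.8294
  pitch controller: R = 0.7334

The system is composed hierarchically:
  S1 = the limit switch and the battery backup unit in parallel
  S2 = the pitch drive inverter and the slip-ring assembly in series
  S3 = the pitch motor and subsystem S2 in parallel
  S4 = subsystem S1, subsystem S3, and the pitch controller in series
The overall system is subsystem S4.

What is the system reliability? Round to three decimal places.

Parallel (limit switch and battery backup unit): 1 − (1 − 0.88010)(1 − 0.90500) = 0.98861
Series (pitch drive inverter and slip-ring assembly): 0.74600 × 0.82940 = 0.61873
Parallel (pitch motor and [0.61873]): 1 − (1 − 0.76900)(1 − 0.61873) = 0.91193
Series ([0.98861], [0.91193], and pitch controller): 0.98861 × 0.91193 × 0.73340 = 0.661

0.661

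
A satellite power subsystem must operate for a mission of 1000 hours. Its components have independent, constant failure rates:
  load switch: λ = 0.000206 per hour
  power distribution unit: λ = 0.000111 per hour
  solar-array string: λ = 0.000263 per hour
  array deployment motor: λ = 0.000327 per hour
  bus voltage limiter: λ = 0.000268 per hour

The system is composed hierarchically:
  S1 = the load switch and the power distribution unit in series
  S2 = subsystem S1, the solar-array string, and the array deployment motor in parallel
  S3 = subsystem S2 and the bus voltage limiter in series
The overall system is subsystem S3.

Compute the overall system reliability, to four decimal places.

0.7515

R(load switch) = exp(−0.000206 × 1000) = 0.813833
R(power distribution unit) = exp(−0.000111 × 1000) = 0.894939
R(solar-array string) = exp(−0.000263 × 1000) = 0.768742
R(array deployment motor) = exp(−0.000327 × 1000) = 0.721084
R(bus voltage limiter) = exp(−0.000268 × 1000) = 0.764908
Series (load switch and power distribution unit): 0.813833 × 0.894939 = 0.728331
Parallel ([0.728331], solar-array string, and array deployment motor): 1 − (1 − 0.728331)(1 − 0.768742)(1 − 0.721084) = 0.982477
Series ([0.982477] and bus voltage limiter): 0.982477 × 0.764908 = 0.7515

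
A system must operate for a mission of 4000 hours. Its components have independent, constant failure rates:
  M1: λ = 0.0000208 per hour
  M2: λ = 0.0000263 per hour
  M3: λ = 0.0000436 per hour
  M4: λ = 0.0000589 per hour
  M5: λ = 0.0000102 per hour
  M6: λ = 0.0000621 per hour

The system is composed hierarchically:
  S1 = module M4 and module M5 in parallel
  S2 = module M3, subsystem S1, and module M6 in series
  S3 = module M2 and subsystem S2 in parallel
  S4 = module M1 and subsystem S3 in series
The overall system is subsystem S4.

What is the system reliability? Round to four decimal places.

0.8880

R(M1) = exp(−0.0000208 × 4000) = 0.920167
R(M2) = exp(−0.0000263 × 4000) = 0.900144
R(M3) = exp(−0.0000436 × 4000) = 0.839961
R(M4) = exp(−0.0000589 × 4000) = 0.790097
R(M5) = exp(−0.0000102 × 4000) = 0.960021
R(M6) = exp(−0.0000621 × 4000) = 0.780048
Parallel (M4 and M5): 1 − (1 − 0.790097)(1 − 0.960021) = 0.991608
Series (M3, [0.991608], and M6): 0.839961 × 0.991608 × 0.780048 = 0.649711
Parallel (M2 and [0.649711]): 1 − (1 − 0.900144)(1 − 0.649711) = 0.965022
Series (M1 and [0.965022]): 0.920167 × 0.965022 = 0.8880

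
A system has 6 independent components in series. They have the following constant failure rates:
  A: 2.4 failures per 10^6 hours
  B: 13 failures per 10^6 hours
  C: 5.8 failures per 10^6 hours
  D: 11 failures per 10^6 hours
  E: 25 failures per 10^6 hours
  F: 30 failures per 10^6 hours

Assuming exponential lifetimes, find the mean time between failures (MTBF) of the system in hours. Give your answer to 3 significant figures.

Series of exponential components: λ_sys = Σ λ_i
λ_sys = 0.0000024 + 0.000013 + 0.0000058 + 0.000011 + 0.000025 + 0.000030 = 8.7200e-05 /h
MTBF = 1 / λ_sys = 11500 h

11500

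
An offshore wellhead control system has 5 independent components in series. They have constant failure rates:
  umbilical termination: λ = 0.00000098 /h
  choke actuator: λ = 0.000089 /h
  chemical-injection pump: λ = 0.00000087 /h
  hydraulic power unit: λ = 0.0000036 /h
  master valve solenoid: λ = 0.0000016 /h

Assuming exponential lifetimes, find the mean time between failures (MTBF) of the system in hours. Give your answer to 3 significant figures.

Series of exponential components: λ_sys = Σ λ_i
λ_sys = 0.00000098 + 0.000089 + 0.00000087 + 0.0000036 + 0.0000016 = 9.6050e-05 /h
MTBF = 1 / λ_sys = 10400 h

10400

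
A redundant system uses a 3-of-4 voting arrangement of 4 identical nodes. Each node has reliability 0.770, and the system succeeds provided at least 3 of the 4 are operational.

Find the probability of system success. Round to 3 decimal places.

R = Σ_{i=3}^{4} C(4,i) p^i (1−p)^{4−i} with p = 0.770
C(4,3)·0.770^3·0.230^1 = 0.42001
C(4,4)·0.770^4·0.230^0 = 0.35153
Sum = 0.772

0.772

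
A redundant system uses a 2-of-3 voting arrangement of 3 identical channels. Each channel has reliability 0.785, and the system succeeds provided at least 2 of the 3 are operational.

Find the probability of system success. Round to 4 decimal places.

0.8812

R = Σ_{i=2}^{3} C(3,i) p^i (1−p)^{3−i} with p = 0.785
C(3,2)·0.785^2·0.215^1 = 0.397465
C(3,3)·0.785^3·0.215^0 = 0.483737
Sum = 0.8812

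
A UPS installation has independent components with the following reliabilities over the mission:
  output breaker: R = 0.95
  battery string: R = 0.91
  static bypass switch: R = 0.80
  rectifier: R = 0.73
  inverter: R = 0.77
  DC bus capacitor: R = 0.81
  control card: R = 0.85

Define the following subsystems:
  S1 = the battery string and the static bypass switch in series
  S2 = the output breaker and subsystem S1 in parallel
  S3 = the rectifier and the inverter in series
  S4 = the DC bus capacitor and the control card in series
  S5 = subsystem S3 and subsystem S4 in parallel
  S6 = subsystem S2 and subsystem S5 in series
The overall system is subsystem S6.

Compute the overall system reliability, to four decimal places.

Series (battery string and static bypass switch): 0.910000 × 0.800000 = 0.728000
Parallel (output breaker and [0.728000]): 1 − (1 − 0.950000)(1 − 0.728000) = 0.986400
Series (rectifier and inverter): 0.730000 × 0.770000 = 0.562100
Series (DC bus capacitor and control card): 0.810000 × 0.850000 = 0.688500
Parallel ([0.562100] and [0.688500]): 1 − (1 − 0.562100)(1 − 0.688500) = 0.863594
Series ([0.986400] and [0.863594]): 0.986400 × 0.863594 = 0.8518

0.8518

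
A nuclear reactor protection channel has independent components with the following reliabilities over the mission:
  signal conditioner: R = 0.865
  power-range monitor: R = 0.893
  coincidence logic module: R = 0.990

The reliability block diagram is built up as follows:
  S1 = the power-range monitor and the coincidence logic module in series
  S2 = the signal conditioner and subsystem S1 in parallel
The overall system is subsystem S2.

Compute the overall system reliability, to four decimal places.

Series (power-range monitor and coincidence logic module): 0.893000 × 0.990000 = 0.884070
Parallel (signal conditioner and [0.884070]): 1 − (1 − 0.865000)(1 − 0.884070) = 0.9843

0.9843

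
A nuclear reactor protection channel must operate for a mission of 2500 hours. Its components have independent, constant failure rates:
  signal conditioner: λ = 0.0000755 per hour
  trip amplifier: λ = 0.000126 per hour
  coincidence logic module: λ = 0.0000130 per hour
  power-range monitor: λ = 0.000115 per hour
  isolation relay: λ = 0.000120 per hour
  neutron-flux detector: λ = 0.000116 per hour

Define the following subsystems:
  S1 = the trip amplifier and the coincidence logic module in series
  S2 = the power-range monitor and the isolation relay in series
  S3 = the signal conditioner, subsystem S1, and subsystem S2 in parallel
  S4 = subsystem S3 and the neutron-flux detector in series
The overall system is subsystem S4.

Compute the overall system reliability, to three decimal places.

0.731

R(signal conditioner) = exp(−0.0000755 × 2500) = 0.82799
R(trip amplifier) = exp(−0.000126 × 2500) = 0.72979
R(coincidence logic module) = exp(−0.0000130 × 2500) = 0.96802
R(power-range monitor) = exp(−0.000115 × 2500) = 0.75014
R(isolation relay) = exp(−0.000120 × 2500) = 0.74082
R(neutron-flux detector) = exp(−0.000116 × 2500) = 0.74826
Series (trip amplifier and coincidence logic module): 0.72979 × 0.96802 = 0.70645
Series (power-range monitor and isolation relay): 0.75014 × 0.74082 = 0.55572
Parallel (signal conditioner, [0.70645], and [0.55572]): 1 − (1 − 0.82799)(1 − 0.70645)(1 − 0.55572) = 0.97757
Series ([0.97757] and neutron-flux detector): 0.97757 × 0.74826 = 0.731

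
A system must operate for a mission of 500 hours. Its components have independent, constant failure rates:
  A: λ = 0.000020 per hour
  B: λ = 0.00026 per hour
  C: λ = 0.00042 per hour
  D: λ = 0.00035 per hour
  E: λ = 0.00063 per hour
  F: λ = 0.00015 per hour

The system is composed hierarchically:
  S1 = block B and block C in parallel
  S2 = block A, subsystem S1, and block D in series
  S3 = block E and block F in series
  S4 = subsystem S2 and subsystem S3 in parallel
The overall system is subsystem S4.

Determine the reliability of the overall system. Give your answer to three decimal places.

R(A) = exp(−0.000020 × 500) = 0.99005
R(B) = exp(−0.00026 × 500) = 0.87810
R(C) = exp(−0.00042 × 500) = 0.81058
R(D) = exp(−0.00035 × 500) = 0.83946
R(E) = exp(−0.00063 × 500) = 0.72979
R(F) = exp(−0.00015 × 500) = 0.92774
Parallel (B and C): 1 − (1 − 0.87810)(1 − 0.81058) = 0.97691
Series (A, [0.97691], and D): 0.99005 × 0.97691 × 0.83946 = 0.81192
Series (E and F): 0.72979 × 0.92774 = 0.67706
Parallel ([0.81192] and [0.67706]): 1 − (1 − 0.81192)(1 − 0.67706) = 0.939

0.939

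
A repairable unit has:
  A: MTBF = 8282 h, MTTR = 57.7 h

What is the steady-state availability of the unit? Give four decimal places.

0.9931

A(A) = MTBF/(MTBF+MTTR) = 8282/(8282+57.7) = 0.9931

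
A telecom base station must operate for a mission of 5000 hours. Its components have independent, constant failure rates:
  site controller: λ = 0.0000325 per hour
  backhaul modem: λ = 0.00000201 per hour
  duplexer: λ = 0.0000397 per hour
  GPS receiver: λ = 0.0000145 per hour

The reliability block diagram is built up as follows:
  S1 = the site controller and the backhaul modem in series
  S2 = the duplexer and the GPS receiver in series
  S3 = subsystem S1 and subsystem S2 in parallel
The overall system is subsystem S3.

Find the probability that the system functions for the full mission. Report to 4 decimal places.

R(site controller) = exp(−0.0000325 × 5000) = 0.850016
R(backhaul modem) = exp(−0.00000201 × 5000) = 0.990000
R(duplexer) = exp(−0.0000397 × 5000) = 0.819960
R(GPS receiver) = exp(−0.0000145 × 5000) = 0.930066
Series (site controller and backhaul modem): 0.850016 × 0.990000 = 0.841516
Series (duplexer and GPS receiver): 0.819960 × 0.930066 = 0.762617
Parallel ([0.841516] and [0.762617]): 1 − (1 − 0.841516)(1 − 0.762617) = 0.9624

0.9624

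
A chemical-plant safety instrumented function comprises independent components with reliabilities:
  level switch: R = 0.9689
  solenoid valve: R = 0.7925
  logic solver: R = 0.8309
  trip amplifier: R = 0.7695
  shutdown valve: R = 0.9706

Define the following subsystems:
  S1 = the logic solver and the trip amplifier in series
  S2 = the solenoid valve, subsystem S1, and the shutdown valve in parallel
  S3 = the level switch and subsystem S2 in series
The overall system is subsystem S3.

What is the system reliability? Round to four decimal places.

0.9668

Series (logic solver and trip amplifier): 0.830900 × 0.769500 = 0.639378
Parallel (solenoid valve, [0.639378], and shutdown valve): 1 − (1 − 0.792500)(1 − 0.639378)(1 − 0.970600) = 0.997800
Series (level switch and [0.997800]): 0.968900 × 0.997800 = 0.9668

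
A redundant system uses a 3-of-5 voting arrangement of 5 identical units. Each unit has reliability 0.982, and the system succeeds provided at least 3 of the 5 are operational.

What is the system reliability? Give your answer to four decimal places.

R = Σ_{i=3}^{5} C(5,i) p^i (1−p)^{5−i} with p = 0.982
C(5,3)·0.982^3·0.018^2 = 0.003068
C(5,4)·0.982^4·0.018^1 = 0.083693
C(5,5)·0.982^5·0.018^0 = 0.913182
Sum = 0.9999

0.9999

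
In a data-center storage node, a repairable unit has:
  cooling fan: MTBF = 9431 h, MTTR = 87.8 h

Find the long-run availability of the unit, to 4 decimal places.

0.9908

A(cooling fan) = MTBF/(MTBF+MTTR) = 9431/(9431+87.8) = 0.9908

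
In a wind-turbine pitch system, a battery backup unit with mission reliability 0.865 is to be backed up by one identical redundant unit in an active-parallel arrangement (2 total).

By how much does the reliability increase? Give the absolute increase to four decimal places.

R_before = 0.865
R_after = 1 − (1 − 0.865)^2 = 0.9818
ΔR = 0.9818 − 0.865 = 0.1168

0.1168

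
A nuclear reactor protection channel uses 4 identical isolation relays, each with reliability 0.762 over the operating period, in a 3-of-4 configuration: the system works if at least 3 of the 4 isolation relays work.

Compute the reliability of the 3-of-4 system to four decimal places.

R = Σ_{i=3}^{4} C(4,i) p^i (1−p)^{4−i} with p = 0.762
C(4,3)·0.762^3·0.238^1 = 0.421213
C(4,4)·0.762^4·0.238^0 = 0.337147
Sum = 0.7584

0.7584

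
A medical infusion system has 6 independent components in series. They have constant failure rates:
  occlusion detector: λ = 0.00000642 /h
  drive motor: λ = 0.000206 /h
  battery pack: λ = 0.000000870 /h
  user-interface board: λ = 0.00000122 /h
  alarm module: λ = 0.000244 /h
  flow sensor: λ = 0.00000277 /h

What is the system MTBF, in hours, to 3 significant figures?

Series of exponential components: λ_sys = Σ λ_i
λ_sys = 0.00000642 + 0.000206 + 0.000000870 + 0.00000122 + 0.000244 + 0.00000277 = 4.6128e-04 /h
MTBF = 1 / λ_sys = 2170 h

2170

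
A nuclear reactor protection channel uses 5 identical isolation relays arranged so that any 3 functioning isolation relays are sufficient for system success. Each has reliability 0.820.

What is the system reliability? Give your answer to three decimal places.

R = Σ_{i=3}^{5} C(5,i) p^i (1−p)^{5−i} with p = 0.820
C(5,3)·0.820^3·0.180^2 = 0.17864
C(5,4)·0.820^4·0.180^1 = 0.40691
C(5,5)·0.820^5·0.180^0 = 0.37074
Sum = 0.956

0.956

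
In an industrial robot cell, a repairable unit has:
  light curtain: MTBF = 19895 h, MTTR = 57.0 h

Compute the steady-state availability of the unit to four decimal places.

A(light curtain) = MTBF/(MTBF+MTTR) = 19895/(19895+57.0) = 0.9971

0.9971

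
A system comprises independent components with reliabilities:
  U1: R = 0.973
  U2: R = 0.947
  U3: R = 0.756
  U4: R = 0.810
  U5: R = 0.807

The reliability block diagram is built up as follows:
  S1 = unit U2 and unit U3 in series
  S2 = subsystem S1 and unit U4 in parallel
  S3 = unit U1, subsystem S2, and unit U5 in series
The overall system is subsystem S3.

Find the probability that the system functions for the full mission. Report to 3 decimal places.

0.743

Series (U2 and U3): 0.94700 × 0.75600 = 0.71593
Parallel ([0.71593] and U4): 1 − (1 − 0.71593)(1 − 0.81000) = 0.94603
Series (U1, [0.94603], and U5): 0.97300 × 0.94603 × 0.80700 = 0.743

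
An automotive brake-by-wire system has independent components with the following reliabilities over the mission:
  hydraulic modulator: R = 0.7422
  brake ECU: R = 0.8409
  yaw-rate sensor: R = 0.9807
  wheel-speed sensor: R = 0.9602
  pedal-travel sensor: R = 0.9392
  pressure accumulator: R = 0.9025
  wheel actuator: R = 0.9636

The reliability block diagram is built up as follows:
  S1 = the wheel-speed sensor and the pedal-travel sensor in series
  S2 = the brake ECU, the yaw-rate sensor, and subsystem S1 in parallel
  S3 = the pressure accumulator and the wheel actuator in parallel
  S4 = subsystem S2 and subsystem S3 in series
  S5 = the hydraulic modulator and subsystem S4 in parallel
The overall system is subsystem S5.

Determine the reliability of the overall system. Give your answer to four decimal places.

0.9990

Series (wheel-speed sensor and pedal-travel sensor): 0.960200 × 0.939200 = 0.901820
Parallel (brake ECU, yaw-rate sensor, and [0.901820]): 1 − (1 − 0.840900)(1 − 0.980700)(1 − 0.901820) = 0.999699
Parallel (pressure accumulator and wheel actuator): 1 − (1 − 0.902500)(1 − 0.963600) = 0.996451
Series ([0.999699] and [0.996451]): 0.999699 × 0.996451 = 0.996151
Parallel (hydraulic modulator and [0.996151]): 1 − (1 − 0.742200)(1 − 0.996151) = 0.9990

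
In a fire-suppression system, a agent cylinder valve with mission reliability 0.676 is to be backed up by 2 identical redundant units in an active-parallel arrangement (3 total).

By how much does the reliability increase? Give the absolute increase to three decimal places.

R_before = 0.676
R_after = 1 − (1 − 0.676)^3 = 0.966
ΔR = 0.966 − 0.676 = 0.290

0.290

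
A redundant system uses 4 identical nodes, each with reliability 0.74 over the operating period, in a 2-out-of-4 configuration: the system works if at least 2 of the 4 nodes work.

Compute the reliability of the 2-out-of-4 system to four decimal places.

0.9434

R = Σ_{i=2}^{4} C(4,i) p^i (1−p)^{4−i} with p = 0.74
C(4,2)·0.74^2·0.26^2 = 0.222107
C(4,3)·0.74^3·0.26^1 = 0.421433
C(4,4)·0.74^4·0.26^0 = 0.299866
Sum = 0.9434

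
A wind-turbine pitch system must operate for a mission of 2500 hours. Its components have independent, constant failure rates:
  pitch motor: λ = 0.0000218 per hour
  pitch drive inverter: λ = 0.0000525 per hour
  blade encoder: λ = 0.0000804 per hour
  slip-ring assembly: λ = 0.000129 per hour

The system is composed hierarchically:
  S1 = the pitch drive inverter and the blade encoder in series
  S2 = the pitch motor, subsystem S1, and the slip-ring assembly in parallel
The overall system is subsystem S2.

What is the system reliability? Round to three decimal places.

R(pitch motor) = exp(−0.0000218 × 2500) = 0.94696
R(pitch drive inverter) = exp(−0.0000525 × 2500) = 0.87700
R(blade encoder) = exp(−0.0000804 × 2500) = 0.81791
R(slip-ring assembly) = exp(−0.000129 × 2500) = 0.72434
Series (pitch drive inverter and blade encoder): 0.87700 × 0.81791 = 0.71731
Parallel (pitch motor, [0.71731], and slip-ring assembly): 1 − (1 − 0.94696)(1 − 0.71731)(1 − 0.72434) = 0.996

0.996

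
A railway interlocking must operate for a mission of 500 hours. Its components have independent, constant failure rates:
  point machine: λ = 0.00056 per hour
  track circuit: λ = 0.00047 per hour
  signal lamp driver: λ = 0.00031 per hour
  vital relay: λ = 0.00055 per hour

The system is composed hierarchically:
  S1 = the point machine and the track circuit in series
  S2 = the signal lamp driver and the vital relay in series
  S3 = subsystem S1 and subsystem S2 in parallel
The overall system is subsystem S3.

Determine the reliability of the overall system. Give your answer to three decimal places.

R(point machine) = exp(−0.00056 × 500) = 0.75578
R(track circuit) = exp(−0.00047 × 500) = 0.79057
R(signal lamp driver) = exp(−0.00031 × 500) = 0.85642
R(vital relay) = exp(−0.00055 × 500) = 0.75957
Series (point machine and track circuit): 0.75578 × 0.79057 = 0.59750
Series (signal lamp driver and vital relay): 0.85642 × 0.75957 = 0.65051
Parallel ([0.59750] and [0.65051]): 1 − (1 − 0.59750)(1 − 0.65051) = 0.859

0.859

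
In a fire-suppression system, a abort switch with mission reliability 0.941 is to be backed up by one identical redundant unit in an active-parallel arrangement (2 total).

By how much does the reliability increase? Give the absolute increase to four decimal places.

0.0555

R_before = 0.941
R_after = 1 − (1 − 0.941)^2 = 0.9965
ΔR = 0.9965 − 0.941 = 0.0555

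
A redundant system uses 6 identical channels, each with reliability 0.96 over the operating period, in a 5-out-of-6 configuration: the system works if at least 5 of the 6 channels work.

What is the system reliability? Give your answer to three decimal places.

0.978

R = Σ_{i=5}^{6} C(6,i) p^i (1−p)^{6−i} with p = 0.96
C(6,5)·0.96^5·0.04^1 = 0.19569
C(6,6)·0.96^6·0.04^0 = 0.78276
Sum = 0.978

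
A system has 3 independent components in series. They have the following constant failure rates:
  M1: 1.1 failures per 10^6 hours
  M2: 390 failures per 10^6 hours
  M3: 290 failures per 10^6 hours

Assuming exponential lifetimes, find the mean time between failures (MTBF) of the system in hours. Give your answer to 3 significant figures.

1470

Series of exponential components: λ_sys = Σ λ_i
λ_sys = 0.0000011 + 0.00039 + 0.00029 = 6.8110e-04 /h
MTBF = 1 / λ_sys = 1470 h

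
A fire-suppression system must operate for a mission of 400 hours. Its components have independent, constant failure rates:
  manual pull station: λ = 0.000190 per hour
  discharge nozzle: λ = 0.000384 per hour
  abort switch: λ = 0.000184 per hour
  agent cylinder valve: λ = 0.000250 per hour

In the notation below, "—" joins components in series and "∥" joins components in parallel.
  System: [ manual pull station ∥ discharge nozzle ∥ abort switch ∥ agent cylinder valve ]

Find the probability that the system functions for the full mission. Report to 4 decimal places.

0.9999

R(manual pull station) = exp(−0.000190 × 400) = 0.926816
R(discharge nozzle) = exp(−0.000384 × 400) = 0.857615
R(abort switch) = exp(−0.000184 × 400) = 0.929043
R(agent cylinder valve) = exp(−0.000250 × 400) = 0.904837
Parallel (manual pull station, discharge nozzle, abort switch, and agent cylinder valve): 1 − (1 − 0.926816)(1 − 0.857615)(1 − 0.929043)(1 − 0.904837) = 0.9999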